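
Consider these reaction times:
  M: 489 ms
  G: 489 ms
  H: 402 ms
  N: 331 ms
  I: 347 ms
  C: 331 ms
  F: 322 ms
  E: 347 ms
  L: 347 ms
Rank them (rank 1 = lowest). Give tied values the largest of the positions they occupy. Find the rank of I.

Sorted (ascending): 322, 331, 331, 347, 347, 347, 402, 489, 489
The 2 values of 331 occupy positions 2–3 → each gets rank 3.
The 3 values of 347 occupy positions 4–6 → each gets rank 6.
The 2 values of 489 occupy positions 8–9 → each gets rank 9.
I has value 347 ms → rank 6.

6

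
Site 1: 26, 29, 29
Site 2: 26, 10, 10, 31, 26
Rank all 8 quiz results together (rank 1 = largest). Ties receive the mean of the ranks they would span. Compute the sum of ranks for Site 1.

10

Sorted (descending): 31, 29, 29, 26, 26, 26, 10, 10
The 2 values of 29 occupy positions 2–3 → average rank (2+3)/2 = 2.5.
The 3 values of 26 occupy positions 4–6 → average rank 5.
The 2 values of 10 occupy positions 7–8 → average rank (7+8)/2 = 7.5.
Site 1 values → pooled ranks: 26→5, 29→2.5, 29→2.5
Rank sum = 5 + 2.5 + 2.5 = 10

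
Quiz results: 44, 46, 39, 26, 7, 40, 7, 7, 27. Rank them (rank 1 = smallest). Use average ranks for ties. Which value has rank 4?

Sorted (ascending): 7, 7, 7, 26, 27, 39, 40, 44, 46
The 3 values of 7 occupy positions 1–3 → average rank 2.
Rank 4 → value 26.

26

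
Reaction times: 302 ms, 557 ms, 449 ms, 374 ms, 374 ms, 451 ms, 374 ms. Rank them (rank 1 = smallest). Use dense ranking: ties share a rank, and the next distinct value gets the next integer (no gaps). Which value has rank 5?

Sorted (ascending): 302, 374, 374, 374, 449, 451, 557
The 3 values of 374 share dense rank 2.
Remaining distinct values take the next consecutive integers.
Rank 5 → value 557.

557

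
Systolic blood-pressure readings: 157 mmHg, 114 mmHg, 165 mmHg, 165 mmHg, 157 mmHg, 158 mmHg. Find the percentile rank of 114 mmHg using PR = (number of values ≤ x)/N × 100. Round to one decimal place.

N = 6.
Strictly below 114: 0. Equal to 114: 1.
PR = 1/6 × 100 = 16.7

16.7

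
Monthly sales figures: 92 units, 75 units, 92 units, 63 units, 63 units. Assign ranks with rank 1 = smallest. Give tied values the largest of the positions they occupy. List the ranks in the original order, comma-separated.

Sorted (ascending): 63, 63, 75, 92, 92
The 2 values of 63 occupy positions 1–2 → each gets rank 2.
The 2 values of 92 occupy positions 4–5 → each gets rank 5.

5, 3, 5, 2, 2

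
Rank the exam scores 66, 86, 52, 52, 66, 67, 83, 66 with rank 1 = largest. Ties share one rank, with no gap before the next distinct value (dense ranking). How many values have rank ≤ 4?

6

Sorted (descending): 86, 83, 67, 66, 66, 66, 52, 52
The 3 values of 66 share dense rank 4.
The 2 values of 52 share dense rank 5.
Remaining distinct values take the next consecutive integers.
Ranks ≤ 4: {1, 2, 3, 4, 4, 4} → 6 values.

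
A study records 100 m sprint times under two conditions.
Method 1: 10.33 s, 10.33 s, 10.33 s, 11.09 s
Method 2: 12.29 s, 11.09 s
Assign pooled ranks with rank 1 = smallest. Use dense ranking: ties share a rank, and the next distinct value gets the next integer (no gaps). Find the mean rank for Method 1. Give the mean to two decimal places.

Sorted (ascending): 10.33, 10.33, 10.33, 11.09, 11.09, 12.29
The 3 values of 10.33 share dense rank 1.
The 2 values of 11.09 share dense rank 2.
Remaining distinct values take the next consecutive integers.
Method 1 values → pooled ranks: 10.33→1, 10.33→1, 10.33→1, 11.09→2
Mean rank = (1 + 1 + 1 + 2) / 4 = 1.25

1.25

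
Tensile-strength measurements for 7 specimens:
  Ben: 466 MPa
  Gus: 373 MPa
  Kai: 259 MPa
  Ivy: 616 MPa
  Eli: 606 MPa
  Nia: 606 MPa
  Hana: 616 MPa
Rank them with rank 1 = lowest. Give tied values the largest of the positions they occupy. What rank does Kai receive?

1

Sorted (ascending): 259, 373, 466, 606, 606, 616, 616
The 2 values of 606 occupy positions 4–5 → each gets rank 5.
The 2 values of 616 occupy positions 6–7 → each gets rank 7.
Kai has value 259 MPa → rank 1.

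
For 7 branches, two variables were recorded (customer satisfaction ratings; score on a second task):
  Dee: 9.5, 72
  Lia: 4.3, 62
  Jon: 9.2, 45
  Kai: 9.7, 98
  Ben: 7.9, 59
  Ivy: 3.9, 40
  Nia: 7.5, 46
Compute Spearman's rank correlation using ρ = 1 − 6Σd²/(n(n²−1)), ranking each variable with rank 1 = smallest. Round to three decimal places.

Ranks of variable 1: 6, 2, 5, 7, 4, 1, 3
Ranks of variable 2: 6, 5, 2, 7, 4, 1, 3
d = r₁ − r₂: 0, -3, 3, 0, 0, 0, 0
d²: 0, 9, 9, 0, 0, 0, 0; Σd² = 18
ρ = 1 − 6·18/(7·48) = 1 − 108/336 = 0.679

0.679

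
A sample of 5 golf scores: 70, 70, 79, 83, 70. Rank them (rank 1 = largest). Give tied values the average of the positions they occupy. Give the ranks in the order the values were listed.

4, 4, 2, 1, 4

Sorted (descending): 83, 79, 70, 70, 70
The 3 values of 70 occupy positions 3–5 → average rank 4.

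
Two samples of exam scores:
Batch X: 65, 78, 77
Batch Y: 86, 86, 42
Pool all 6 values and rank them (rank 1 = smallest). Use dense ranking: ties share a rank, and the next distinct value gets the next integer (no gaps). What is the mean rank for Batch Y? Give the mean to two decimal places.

Sorted (ascending): 42, 65, 77, 78, 86, 86
The 2 values of 86 share dense rank 5.
Remaining distinct values take the next consecutive integers.
Batch Y values → pooled ranks: 86→5, 86→5, 42→1
Mean rank = (5 + 5 + 1) / 3 = 3.67

3.67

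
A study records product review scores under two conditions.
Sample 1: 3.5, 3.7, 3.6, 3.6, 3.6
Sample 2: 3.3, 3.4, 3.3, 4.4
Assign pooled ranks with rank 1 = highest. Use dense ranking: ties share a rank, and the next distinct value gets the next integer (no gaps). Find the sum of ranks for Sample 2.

Sorted (descending): 4.4, 3.7, 3.6, 3.6, 3.6, 3.5, 3.4, 3.3, 3.3
The 3 values of 3.6 share dense rank 3.
The 2 values of 3.3 share dense rank 6.
Remaining distinct values take the next consecutive integers.
Sample 2 values → pooled ranks: 3.3→6, 3.4→5, 3.3→6, 4.4→1
Rank sum = 6 + 5 + 6 + 1 = 18

18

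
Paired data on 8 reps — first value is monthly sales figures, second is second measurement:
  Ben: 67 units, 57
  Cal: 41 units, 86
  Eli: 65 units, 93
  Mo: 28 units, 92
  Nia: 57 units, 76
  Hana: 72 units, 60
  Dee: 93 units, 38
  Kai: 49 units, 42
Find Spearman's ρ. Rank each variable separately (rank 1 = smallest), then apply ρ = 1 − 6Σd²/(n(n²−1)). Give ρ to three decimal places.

-0.548

Ranks of variable 1: 6, 2, 5, 1, 4, 7, 8, 3
Ranks of variable 2: 3, 6, 8, 7, 5, 4, 1, 2
d = r₁ − r₂: 3, -4, -3, -6, -1, 3, 7, 1
d²: 9, 16, 9, 36, 1, 9, 49, 1; Σd² = 130
ρ = 1 − 6·130/(8·63) = 1 − 780/504 = -0.548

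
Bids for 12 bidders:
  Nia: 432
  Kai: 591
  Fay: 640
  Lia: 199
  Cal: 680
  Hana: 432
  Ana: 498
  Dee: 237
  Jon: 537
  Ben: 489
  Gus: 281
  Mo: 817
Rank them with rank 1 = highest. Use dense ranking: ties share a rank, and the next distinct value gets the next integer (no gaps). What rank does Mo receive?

1

Sorted (descending): 817, 680, 640, 591, 537, 498, 489, 432, 432, 281, 237, 199
The 2 values of 432 share dense rank 8.
Remaining distinct values take the next consecutive integers.
Mo has value 817 → rank 1.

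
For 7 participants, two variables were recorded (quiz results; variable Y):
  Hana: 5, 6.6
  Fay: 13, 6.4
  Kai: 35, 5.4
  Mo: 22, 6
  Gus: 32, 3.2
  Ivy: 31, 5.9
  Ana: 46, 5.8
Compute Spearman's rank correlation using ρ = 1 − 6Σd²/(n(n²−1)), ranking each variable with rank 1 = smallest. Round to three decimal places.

Ranks of variable 1: 1, 2, 6, 3, 5, 4, 7
Ranks of variable 2: 7, 6, 2, 5, 1, 4, 3
d = r₁ − r₂: -6, -4, 4, -2, 4, 0, 4
d²: 36, 16, 16, 4, 16, 0, 16; Σd² = 104
ρ = 1 − 6·104/(7·48) = 1 − 624/336 = -0.857

-0.857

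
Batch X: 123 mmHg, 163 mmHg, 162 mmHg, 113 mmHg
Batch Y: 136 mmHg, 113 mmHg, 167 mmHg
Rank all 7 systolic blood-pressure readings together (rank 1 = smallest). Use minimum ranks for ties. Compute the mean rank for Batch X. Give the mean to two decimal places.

3.75

Sorted (ascending): 113, 113, 123, 136, 162, 163, 167
The 2 values of 113 occupy positions 1–2 → each gets rank 1.
Batch X values → pooled ranks: 123→3, 163→6, 162→5, 113→1
Mean rank = (3 + 6 + 5 + 1) / 4 = 3.75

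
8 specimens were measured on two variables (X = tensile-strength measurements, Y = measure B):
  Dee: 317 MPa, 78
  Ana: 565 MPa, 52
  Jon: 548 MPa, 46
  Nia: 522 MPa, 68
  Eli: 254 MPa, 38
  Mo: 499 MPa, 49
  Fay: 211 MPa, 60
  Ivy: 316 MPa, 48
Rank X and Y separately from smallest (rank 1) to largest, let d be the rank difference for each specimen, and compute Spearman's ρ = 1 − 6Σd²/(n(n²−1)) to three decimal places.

Ranks of variable 1: 4, 8, 7, 6, 2, 5, 1, 3
Ranks of variable 2: 8, 5, 2, 7, 1, 4, 6, 3
d = r₁ − r₂: -4, 3, 5, -1, 1, 1, -5, 0
d²: 16, 9, 25, 1, 1, 1, 25, 0; Σd² = 78
ρ = 1 − 6·78/(8·63) = 1 − 468/504 = 0.071

0.071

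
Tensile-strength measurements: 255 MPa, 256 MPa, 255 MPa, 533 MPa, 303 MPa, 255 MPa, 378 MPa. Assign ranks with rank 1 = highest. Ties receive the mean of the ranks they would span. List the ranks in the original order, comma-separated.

6, 4, 6, 1, 3, 6, 2

Sorted (descending): 533, 378, 303, 256, 255, 255, 255
The 3 values of 255 occupy positions 5–7 → average rank 6.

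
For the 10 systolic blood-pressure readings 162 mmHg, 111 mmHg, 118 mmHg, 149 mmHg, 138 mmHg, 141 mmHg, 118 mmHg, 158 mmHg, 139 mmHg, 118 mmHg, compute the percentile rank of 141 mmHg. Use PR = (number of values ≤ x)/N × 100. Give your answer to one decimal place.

N = 10.
Strictly below 141: 6. Equal to 141: 1.
PR = 7/10 × 100 = 70.0

70.0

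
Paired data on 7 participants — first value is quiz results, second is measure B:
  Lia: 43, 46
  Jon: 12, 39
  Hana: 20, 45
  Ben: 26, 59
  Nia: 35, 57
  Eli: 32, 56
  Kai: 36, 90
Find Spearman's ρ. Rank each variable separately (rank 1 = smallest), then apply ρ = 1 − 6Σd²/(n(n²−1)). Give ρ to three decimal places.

Ranks of variable 1: 7, 1, 2, 3, 5, 4, 6
Ranks of variable 2: 3, 1, 2, 6, 5, 4, 7
d = r₁ − r₂: 4, 0, 0, -3, 0, 0, -1
d²: 16, 0, 0, 9, 0, 0, 1; Σd² = 26
ρ = 1 − 6·26/(7·48) = 1 − 156/336 = 0.536

0.536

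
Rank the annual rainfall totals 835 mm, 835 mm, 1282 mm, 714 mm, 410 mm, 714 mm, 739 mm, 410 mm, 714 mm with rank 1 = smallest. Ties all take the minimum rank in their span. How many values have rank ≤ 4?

5

Sorted (ascending): 410, 410, 714, 714, 714, 739, 835, 835, 1282
The 2 values of 410 occupy positions 1–2 → each gets rank 1.
The 3 values of 714 occupy positions 3–5 → each gets rank 3.
The 2 values of 835 occupy positions 7–8 → each gets rank 7.
Ranks ≤ 4: {1, 1, 3, 3, 3} → 5 values.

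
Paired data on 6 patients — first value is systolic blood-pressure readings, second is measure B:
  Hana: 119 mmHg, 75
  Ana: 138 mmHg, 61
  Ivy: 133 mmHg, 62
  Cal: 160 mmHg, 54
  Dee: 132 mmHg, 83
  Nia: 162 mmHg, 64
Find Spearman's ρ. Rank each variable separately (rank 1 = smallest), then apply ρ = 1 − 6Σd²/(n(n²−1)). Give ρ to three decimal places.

-0.600

Ranks of variable 1: 1, 4, 3, 5, 2, 6
Ranks of variable 2: 5, 2, 3, 1, 6, 4
d = r₁ − r₂: -4, 2, 0, 4, -4, 2
d²: 16, 4, 0, 16, 16, 4; Σd² = 56
ρ = 1 − 6·56/(6·35) = 1 − 336/210 = -0.600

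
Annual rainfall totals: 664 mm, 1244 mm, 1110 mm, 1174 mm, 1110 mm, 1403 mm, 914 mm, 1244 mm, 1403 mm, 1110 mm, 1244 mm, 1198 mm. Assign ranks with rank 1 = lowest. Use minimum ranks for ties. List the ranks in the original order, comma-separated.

Sorted (ascending): 664, 914, 1110, 1110, 1110, 1174, 1198, 1244, 1244, 1244, 1403, 1403
The 3 values of 1110 occupy positions 3–5 → each gets rank 3.
The 3 values of 1244 occupy positions 8–10 → each gets rank 8.
The 2 values of 1403 occupy positions 11–12 → each gets rank 11.

1, 8, 3, 6, 3, 11, 2, 8, 11, 3, 8, 7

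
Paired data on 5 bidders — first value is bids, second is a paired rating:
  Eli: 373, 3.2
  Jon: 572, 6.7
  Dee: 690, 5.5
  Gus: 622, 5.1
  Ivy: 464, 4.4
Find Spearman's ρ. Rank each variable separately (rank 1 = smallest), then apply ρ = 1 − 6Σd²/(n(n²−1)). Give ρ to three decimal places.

0.700

Ranks of variable 1: 1, 3, 5, 4, 2
Ranks of variable 2: 1, 5, 4, 3, 2
d = r₁ − r₂: 0, -2, 1, 1, 0
d²: 0, 4, 1, 1, 0; Σd² = 6
ρ = 1 − 6·6/(5·24) = 1 − 36/120 = 0.700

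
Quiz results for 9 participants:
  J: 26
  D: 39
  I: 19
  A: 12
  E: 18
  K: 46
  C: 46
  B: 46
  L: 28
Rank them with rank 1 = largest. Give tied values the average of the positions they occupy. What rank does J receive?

6

Sorted (descending): 46, 46, 46, 39, 28, 26, 19, 18, 12
The 3 values of 46 occupy positions 1–3 → average rank 2.
J has value 26 → rank 6.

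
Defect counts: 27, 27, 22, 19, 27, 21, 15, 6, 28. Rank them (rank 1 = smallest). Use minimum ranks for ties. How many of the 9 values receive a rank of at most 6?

Sorted (ascending): 6, 15, 19, 21, 22, 27, 27, 27, 28
The 3 values of 27 occupy positions 6–8 → each gets rank 6.
Ranks ≤ 6: {1, 2, 3, 4, 5, 6, 6, 6} → 8 values.

8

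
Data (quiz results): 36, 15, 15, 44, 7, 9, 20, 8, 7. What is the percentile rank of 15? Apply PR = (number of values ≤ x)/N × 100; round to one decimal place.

66.7

N = 9.
Strictly below 15: 4. Equal to 15: 2.
PR = 6/9 × 100 = 66.7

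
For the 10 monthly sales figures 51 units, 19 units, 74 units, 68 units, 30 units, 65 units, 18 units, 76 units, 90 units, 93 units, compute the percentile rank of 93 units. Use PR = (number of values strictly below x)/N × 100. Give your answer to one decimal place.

90.0

N = 10.
Strictly below 93: 9. Equal to 93: 1.
PR = 9/10 × 100 = 90.0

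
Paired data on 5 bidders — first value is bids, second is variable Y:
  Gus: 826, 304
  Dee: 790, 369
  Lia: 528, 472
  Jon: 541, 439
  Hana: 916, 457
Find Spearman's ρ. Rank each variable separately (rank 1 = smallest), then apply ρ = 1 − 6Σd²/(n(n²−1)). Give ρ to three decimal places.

Ranks of variable 1: 4, 3, 1, 2, 5
Ranks of variable 2: 1, 2, 5, 3, 4
d = r₁ − r₂: 3, 1, -4, -1, 1
d²: 9, 1, 16, 1, 1; Σd² = 28
ρ = 1 − 6·28/(5·24) = 1 − 168/120 = -0.400

-0.400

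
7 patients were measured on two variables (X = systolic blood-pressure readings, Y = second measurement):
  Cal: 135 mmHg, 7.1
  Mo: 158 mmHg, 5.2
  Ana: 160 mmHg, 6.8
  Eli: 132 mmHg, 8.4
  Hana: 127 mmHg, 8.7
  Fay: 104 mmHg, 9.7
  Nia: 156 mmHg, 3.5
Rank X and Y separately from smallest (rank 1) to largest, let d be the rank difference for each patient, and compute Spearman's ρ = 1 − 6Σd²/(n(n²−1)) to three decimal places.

Ranks of variable 1: 4, 6, 7, 3, 2, 1, 5
Ranks of variable 2: 4, 2, 3, 5, 6, 7, 1
d = r₁ − r₂: 0, 4, 4, -2, -4, -6, 4
d²: 0, 16, 16, 4, 16, 36, 16; Σd² = 104
ρ = 1 − 6·104/(7·48) = 1 − 624/336 = -0.857

-0.857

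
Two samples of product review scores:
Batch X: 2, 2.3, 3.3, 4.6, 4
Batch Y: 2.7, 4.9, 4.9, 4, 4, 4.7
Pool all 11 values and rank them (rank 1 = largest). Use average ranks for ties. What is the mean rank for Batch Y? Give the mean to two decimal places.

Sorted (descending): 4.9, 4.9, 4.7, 4.6, 4, 4, 4, 3.3, 2.7, 2.3, 2
The 2 values of 4.9 occupy positions 1–2 → average rank (1+2)/2 = 1.5.
The 3 values of 4 occupy positions 5–7 → average rank 6.
Batch Y values → pooled ranks: 2.7→9, 4.9→1.5, 4.9→1.5, 4→6, 4→6, 4.7→3
Mean rank = (9 + 1.5 + 1.5 + 6 + 6 + 3) / 6 = 4.50

4.50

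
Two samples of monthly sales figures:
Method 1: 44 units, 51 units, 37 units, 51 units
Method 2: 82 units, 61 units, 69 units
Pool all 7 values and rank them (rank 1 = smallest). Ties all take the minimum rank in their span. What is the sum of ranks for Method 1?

Sorted (ascending): 37, 44, 51, 51, 61, 69, 82
The 2 values of 51 occupy positions 3–4 → each gets rank 3.
Method 1 values → pooled ranks: 44→2, 51→3, 37→1, 51→3
Rank sum = 2 + 3 + 1 + 3 = 9

9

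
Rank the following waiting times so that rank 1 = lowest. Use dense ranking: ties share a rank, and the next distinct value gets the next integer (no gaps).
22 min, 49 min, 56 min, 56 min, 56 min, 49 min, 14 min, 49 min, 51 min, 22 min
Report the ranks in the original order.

2, 3, 5, 5, 5, 3, 1, 3, 4, 2

Sorted (ascending): 14, 22, 22, 49, 49, 49, 51, 56, 56, 56
The 2 values of 22 share dense rank 2.
The 3 values of 49 share dense rank 3.
The 3 values of 56 share dense rank 5.
Remaining distinct values take the next consecutive integers.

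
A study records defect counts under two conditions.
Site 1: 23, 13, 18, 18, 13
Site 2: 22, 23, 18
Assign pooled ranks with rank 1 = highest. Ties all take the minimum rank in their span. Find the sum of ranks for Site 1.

Sorted (descending): 23, 23, 22, 18, 18, 18, 13, 13
The 2 values of 23 occupy positions 1–2 → each gets rank 1.
The 3 values of 18 occupy positions 4–6 → each gets rank 4.
The 2 values of 13 occupy positions 7–8 → each gets rank 7.
Site 1 values → pooled ranks: 23→1, 13→7, 18→4, 18→4, 13→7
Rank sum = 1 + 7 + 4 + 4 + 7 = 23

23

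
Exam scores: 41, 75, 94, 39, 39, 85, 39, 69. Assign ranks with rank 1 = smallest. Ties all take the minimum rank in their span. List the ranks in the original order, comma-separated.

4, 6, 8, 1, 1, 7, 1, 5

Sorted (ascending): 39, 39, 39, 41, 69, 75, 85, 94
The 3 values of 39 occupy positions 1–3 → each gets rank 1.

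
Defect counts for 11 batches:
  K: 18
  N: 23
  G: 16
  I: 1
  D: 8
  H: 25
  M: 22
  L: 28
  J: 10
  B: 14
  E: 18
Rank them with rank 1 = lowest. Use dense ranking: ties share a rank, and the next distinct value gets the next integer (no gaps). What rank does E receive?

6

Sorted (ascending): 1, 8, 10, 14, 16, 18, 18, 22, 23, 25, 28
The 2 values of 18 share dense rank 6.
Remaining distinct values take the next consecutive integers.
E has value 18 → rank 6.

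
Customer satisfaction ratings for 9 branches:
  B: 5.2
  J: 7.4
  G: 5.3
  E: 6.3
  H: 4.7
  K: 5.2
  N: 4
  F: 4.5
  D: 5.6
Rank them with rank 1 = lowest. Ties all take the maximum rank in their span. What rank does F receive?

2

Sorted (ascending): 4, 4.5, 4.7, 5.2, 5.2, 5.3, 5.6, 6.3, 7.4
The 2 values of 5.2 occupy positions 4–5 → each gets rank 5.
F has value 4.5 → rank 2.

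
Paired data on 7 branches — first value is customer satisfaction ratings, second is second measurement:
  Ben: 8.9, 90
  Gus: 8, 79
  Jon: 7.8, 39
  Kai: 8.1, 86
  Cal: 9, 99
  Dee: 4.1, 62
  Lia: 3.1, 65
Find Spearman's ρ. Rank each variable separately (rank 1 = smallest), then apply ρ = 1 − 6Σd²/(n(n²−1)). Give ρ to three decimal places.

0.857

Ranks of variable 1: 6, 4, 3, 5, 7, 2, 1
Ranks of variable 2: 6, 4, 1, 5, 7, 2, 3
d = r₁ − r₂: 0, 0, 2, 0, 0, 0, -2
d²: 0, 0, 4, 0, 0, 0, 4; Σd² = 8
ρ = 1 − 6·8/(7·48) = 1 − 48/336 = 0.857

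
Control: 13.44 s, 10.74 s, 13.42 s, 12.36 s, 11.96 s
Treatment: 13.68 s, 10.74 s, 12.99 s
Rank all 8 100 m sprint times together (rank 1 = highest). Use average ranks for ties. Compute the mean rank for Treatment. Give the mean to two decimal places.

4.17

Sorted (descending): 13.68, 13.44, 13.42, 12.99, 12.36, 11.96, 10.74, 10.74
The 2 values of 10.74 occupy positions 7–8 → average rank (7+8)/2 = 7.5.
Treatment values → pooled ranks: 13.68→1, 10.74→7.5, 12.99→4
Mean rank = (1 + 7.5 + 4) / 3 = 4.17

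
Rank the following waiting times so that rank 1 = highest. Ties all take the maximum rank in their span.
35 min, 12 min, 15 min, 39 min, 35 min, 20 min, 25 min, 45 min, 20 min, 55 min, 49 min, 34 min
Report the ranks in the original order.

6, 12, 11, 4, 6, 10, 8, 3, 10, 1, 2, 7

Sorted (descending): 55, 49, 45, 39, 35, 35, 34, 25, 20, 20, 15, 12
The 2 values of 35 occupy positions 5–6 → each gets rank 6.
The 2 values of 20 occupy positions 9–10 → each gets rank 10.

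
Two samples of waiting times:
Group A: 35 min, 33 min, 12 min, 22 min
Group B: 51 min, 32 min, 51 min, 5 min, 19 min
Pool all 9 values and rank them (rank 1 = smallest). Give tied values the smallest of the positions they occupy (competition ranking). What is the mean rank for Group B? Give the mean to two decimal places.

Sorted (ascending): 5, 12, 19, 22, 32, 33, 35, 51, 51
The 2 values of 51 occupy positions 8–9 → each gets rank 8.
Group B values → pooled ranks: 51→8, 32→5, 51→8, 5→1, 19→3
Mean rank = (8 + 5 + 8 + 1 + 3) / 5 = 5.00

5.00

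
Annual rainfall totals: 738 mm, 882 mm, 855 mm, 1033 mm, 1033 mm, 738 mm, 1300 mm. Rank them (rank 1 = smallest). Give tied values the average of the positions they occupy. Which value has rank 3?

Sorted (ascending): 738, 738, 855, 882, 1033, 1033, 1300
The 2 values of 738 occupy positions 1–2 → average rank (1+2)/2 = 1.5.
The 2 values of 1033 occupy positions 5–6 → average rank (5+6)/2 = 5.5.
Rank 3 → value 855.

855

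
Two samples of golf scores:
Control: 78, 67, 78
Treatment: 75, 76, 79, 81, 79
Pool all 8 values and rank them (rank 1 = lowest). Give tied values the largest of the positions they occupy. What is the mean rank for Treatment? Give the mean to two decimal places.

Sorted (ascending): 67, 75, 76, 78, 78, 79, 79, 81
The 2 values of 78 occupy positions 4–5 → each gets rank 5.
The 2 values of 79 occupy positions 6–7 → each gets rank 7.
Treatment values → pooled ranks: 75→2, 76→3, 79→7, 81→8, 79→7
Mean rank = (2 + 3 + 7 + 8 + 7) / 5 = 5.40

5.40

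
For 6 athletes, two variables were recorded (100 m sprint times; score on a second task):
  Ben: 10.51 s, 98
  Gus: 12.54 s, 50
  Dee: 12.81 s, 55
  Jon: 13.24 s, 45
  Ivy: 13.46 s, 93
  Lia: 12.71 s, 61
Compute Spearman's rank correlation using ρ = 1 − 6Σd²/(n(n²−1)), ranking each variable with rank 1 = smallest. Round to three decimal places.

Ranks of variable 1: 1, 2, 4, 5, 6, 3
Ranks of variable 2: 6, 2, 3, 1, 5, 4
d = r₁ − r₂: -5, 0, 1, 4, 1, -1
d²: 25, 0, 1, 16, 1, 1; Σd² = 44
ρ = 1 − 6·44/(6·35) = 1 − 264/210 = -0.257

-0.257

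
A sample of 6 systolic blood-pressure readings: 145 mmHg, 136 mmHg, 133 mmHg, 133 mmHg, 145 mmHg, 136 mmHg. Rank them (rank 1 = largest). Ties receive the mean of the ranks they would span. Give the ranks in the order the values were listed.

Sorted (descending): 145, 145, 136, 136, 133, 133
The 2 values of 145 occupy positions 1–2 → average rank (1+2)/2 = 1.5.
The 2 values of 136 occupy positions 3–4 → average rank (3+4)/2 = 3.5.
The 2 values of 133 occupy positions 5–6 → average rank (5+6)/2 = 5.5.

1.5, 3.5, 5.5, 5.5, 1.5, 3.5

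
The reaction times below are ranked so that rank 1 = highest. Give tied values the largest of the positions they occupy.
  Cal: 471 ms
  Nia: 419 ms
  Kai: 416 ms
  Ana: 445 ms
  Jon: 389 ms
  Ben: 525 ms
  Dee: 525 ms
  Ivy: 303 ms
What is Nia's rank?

5

Sorted (descending): 525, 525, 471, 445, 419, 416, 389, 303
The 2 values of 525 occupy positions 1–2 → each gets rank 2.
Nia has value 419 ms → rank 5.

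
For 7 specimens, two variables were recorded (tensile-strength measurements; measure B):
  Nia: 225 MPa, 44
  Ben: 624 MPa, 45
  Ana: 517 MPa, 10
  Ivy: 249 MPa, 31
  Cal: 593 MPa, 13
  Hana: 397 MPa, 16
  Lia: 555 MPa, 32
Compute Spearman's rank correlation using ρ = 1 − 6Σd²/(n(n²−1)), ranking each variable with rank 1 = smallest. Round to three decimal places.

Ranks of variable 1: 1, 7, 4, 2, 6, 3, 5
Ranks of variable 2: 6, 7, 1, 4, 2, 3, 5
d = r₁ − r₂: -5, 0, 3, -2, 4, 0, 0
d²: 25, 0, 9, 4, 16, 0, 0; Σd² = 54
ρ = 1 − 6·54/(7·48) = 1 − 324/336 = 0.036

0.036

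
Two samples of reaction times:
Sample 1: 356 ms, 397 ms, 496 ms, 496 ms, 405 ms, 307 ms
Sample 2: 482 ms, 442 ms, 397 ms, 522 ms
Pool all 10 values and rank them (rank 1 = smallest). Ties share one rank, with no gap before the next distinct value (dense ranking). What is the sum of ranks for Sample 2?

Sorted (ascending): 307, 356, 397, 397, 405, 442, 482, 496, 496, 522
The 2 values of 397 share dense rank 3.
The 2 values of 496 share dense rank 7.
Remaining distinct values take the next consecutive integers.
Sample 2 values → pooled ranks: 482→6, 442→5, 397→3, 522→8
Rank sum = 6 + 5 + 3 + 8 = 22

22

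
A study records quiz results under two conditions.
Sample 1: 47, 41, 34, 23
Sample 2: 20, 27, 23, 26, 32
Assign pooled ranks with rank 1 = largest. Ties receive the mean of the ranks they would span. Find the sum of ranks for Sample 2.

Sorted (descending): 47, 41, 34, 32, 27, 26, 23, 23, 20
The 2 values of 23 occupy positions 7–8 → average rank (7+8)/2 = 7.5.
Sample 2 values → pooled ranks: 20→9, 27→5, 23→7.5, 26→6, 32→4
Rank sum = 9 + 5 + 7.5 + 6 + 4 = 31.5

31.5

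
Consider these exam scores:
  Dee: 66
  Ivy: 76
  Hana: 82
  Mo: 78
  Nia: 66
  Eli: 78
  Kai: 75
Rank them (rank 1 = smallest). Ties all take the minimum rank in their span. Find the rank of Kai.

Sorted (ascending): 66, 66, 75, 76, 78, 78, 82
The 2 values of 66 occupy positions 1–2 → each gets rank 1.
The 2 values of 78 occupy positions 5–6 → each gets rank 5.
Kai has value 75 → rank 3.

3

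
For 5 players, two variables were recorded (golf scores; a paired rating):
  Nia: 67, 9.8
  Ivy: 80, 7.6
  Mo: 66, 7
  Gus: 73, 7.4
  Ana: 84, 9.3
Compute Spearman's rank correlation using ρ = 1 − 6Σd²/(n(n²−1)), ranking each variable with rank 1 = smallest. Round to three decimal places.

0.400

Ranks of variable 1: 2, 4, 1, 3, 5
Ranks of variable 2: 5, 3, 1, 2, 4
d = r₁ − r₂: -3, 1, 0, 1, 1
d²: 9, 1, 0, 1, 1; Σd² = 12
ρ = 1 − 6·12/(5·24) = 1 − 72/120 = 0.400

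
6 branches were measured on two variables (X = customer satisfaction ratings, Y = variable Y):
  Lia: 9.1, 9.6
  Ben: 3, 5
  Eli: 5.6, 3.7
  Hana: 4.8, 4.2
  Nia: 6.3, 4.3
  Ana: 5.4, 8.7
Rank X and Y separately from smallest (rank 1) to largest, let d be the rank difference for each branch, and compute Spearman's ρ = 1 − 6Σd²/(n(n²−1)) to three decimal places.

Ranks of variable 1: 6, 1, 4, 2, 5, 3
Ranks of variable 2: 6, 4, 1, 2, 3, 5
d = r₁ − r₂: 0, -3, 3, 0, 2, -2
d²: 0, 9, 9, 0, 4, 4; Σd² = 26
ρ = 1 − 6·26/(6·35) = 1 − 156/210 = 0.257

0.257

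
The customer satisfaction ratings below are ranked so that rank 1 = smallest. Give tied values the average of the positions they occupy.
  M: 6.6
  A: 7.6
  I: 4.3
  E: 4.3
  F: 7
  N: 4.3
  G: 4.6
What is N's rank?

2

Sorted (ascending): 4.3, 4.3, 4.3, 4.6, 6.6, 7, 7.6
The 3 values of 4.3 occupy positions 1–3 → average rank 2.
N has value 4.3 → rank 2.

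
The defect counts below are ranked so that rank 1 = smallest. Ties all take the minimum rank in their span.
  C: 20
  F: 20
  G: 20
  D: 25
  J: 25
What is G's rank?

Sorted (ascending): 20, 20, 20, 25, 25
The 3 values of 20 occupy positions 1–3 → each gets rank 1.
The 2 values of 25 occupy positions 4–5 → each gets rank 4.
G has value 20 → rank 1.

1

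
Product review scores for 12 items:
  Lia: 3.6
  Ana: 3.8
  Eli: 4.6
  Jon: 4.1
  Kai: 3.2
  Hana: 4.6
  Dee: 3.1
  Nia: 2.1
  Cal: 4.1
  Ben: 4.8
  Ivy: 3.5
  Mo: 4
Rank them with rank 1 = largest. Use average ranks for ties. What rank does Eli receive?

Sorted (descending): 4.8, 4.6, 4.6, 4.1, 4.1, 4, 3.8, 3.6, 3.5, 3.2, 3.1, 2.1
The 2 values of 4.6 occupy positions 2–3 → average rank (2+3)/2 = 2.5.
The 2 values of 4.1 occupy positions 4–5 → average rank (4+5)/2 = 4.5.
Eli has value 4.6 → rank 2.5.

2.5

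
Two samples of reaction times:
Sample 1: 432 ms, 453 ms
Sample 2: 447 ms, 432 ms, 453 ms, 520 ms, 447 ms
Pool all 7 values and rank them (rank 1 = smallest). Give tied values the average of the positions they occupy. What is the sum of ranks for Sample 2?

Sorted (ascending): 432, 432, 447, 447, 453, 453, 520
The 2 values of 432 occupy positions 1–2 → average rank (1+2)/2 = 1.5.
The 2 values of 447 occupy positions 3–4 → average rank (3+4)/2 = 3.5.
The 2 values of 453 occupy positions 5–6 → average rank (5+6)/2 = 5.5.
Sample 2 values → pooled ranks: 447→3.5, 432→1.5, 453→5.5, 520→7, 447→3.5
Rank sum = 3.5 + 1.5 + 5.5 + 7 + 3.5 = 21

21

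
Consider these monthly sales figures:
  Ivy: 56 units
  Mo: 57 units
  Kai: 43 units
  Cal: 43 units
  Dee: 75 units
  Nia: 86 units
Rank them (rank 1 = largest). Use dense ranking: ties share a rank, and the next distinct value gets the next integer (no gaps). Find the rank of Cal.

Sorted (descending): 86, 75, 57, 56, 43, 43
The 2 values of 43 share dense rank 5.
Remaining distinct values take the next consecutive integers.
Cal has value 43 units → rank 5.

5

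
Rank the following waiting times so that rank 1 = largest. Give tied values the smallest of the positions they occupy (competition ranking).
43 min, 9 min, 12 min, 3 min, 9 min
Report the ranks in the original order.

Sorted (descending): 43, 12, 9, 9, 3
The 2 values of 9 occupy positions 3–4 → each gets rank 3.

1, 3, 2, 5, 3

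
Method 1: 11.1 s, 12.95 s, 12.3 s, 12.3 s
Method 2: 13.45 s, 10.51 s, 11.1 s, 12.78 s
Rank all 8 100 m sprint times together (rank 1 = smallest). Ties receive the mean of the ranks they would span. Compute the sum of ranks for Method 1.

Sorted (ascending): 10.51, 11.1, 11.1, 12.3, 12.3, 12.78, 12.95, 13.45
The 2 values of 11.1 occupy positions 2–3 → average rank (2+3)/2 = 2.5.
The 2 values of 12.3 occupy positions 4–5 → average rank (4+5)/2 = 4.5.
Method 1 values → pooled ranks: 11.1→2.5, 12.95→7, 12.3→4.5, 12.3→4.5
Rank sum = 2.5 + 7 + 4.5 + 4.5 = 18.5

18.5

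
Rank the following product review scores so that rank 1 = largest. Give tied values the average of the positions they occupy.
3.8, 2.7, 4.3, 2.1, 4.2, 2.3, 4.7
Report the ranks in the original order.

4, 5, 2, 7, 3, 6, 1

Sorted (descending): 4.7, 4.3, 4.2, 3.8, 2.7, 2.3, 2.1
No ties — each value takes its position as its rank.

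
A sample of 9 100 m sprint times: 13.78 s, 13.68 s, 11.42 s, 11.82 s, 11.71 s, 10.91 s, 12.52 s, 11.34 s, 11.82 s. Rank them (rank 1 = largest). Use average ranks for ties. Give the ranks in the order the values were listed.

Sorted (descending): 13.78, 13.68, 12.52, 11.82, 11.82, 11.71, 11.42, 11.34, 10.91
The 2 values of 11.82 occupy positions 4–5 → average rank (4+5)/2 = 4.5.

1, 2, 7, 4.5, 6, 9, 3, 8, 4.5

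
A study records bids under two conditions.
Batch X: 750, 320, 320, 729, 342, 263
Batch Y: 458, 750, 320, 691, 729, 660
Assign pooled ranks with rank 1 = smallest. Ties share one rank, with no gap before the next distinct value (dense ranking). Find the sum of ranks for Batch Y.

32

Sorted (ascending): 263, 320, 320, 320, 342, 458, 660, 691, 729, 729, 750, 750
The 3 values of 320 share dense rank 2.
The 2 values of 729 share dense rank 7.
The 2 values of 750 share dense rank 8.
Remaining distinct values take the next consecutive integers.
Batch Y values → pooled ranks: 458→4, 750→8, 320→2, 691→6, 729→7, 660→5
Rank sum = 4 + 8 + 2 + 6 + 7 + 5 = 32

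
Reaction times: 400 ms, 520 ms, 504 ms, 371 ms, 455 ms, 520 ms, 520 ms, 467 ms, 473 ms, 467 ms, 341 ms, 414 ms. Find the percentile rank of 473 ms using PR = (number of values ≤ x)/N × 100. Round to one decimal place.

N = 12.
Strictly below 473: 7. Equal to 473: 1.
PR = 8/12 × 100 = 66.7

66.7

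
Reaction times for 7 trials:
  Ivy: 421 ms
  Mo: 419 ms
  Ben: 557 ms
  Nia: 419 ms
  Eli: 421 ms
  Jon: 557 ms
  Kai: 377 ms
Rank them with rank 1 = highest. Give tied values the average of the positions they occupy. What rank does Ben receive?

1.5

Sorted (descending): 557, 557, 421, 421, 419, 419, 377
The 2 values of 557 occupy positions 1–2 → average rank (1+2)/2 = 1.5.
The 2 values of 421 occupy positions 3–4 → average rank (3+4)/2 = 3.5.
The 2 values of 419 occupy positions 5–6 → average rank (5+6)/2 = 5.5.
Ben has value 557 ms → rank 1.5.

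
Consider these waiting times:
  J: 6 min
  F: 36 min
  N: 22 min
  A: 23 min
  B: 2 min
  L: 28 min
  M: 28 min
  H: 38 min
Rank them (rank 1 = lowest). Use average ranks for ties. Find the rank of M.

Sorted (ascending): 2, 6, 22, 23, 28, 28, 36, 38
The 2 values of 28 occupy positions 5–6 → average rank (5+6)/2 = 5.5.
M has value 28 min → rank 5.5.

5.5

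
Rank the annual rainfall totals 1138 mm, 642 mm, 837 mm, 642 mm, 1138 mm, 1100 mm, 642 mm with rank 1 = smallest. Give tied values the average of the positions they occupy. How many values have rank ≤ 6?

5

Sorted (ascending): 642, 642, 642, 837, 1100, 1138, 1138
The 3 values of 642 occupy positions 1–3 → average rank 2.
The 2 values of 1138 occupy positions 6–7 → average rank (6+7)/2 = 6.5.
Ranks ≤ 6: {2, 2, 2, 4, 5} → 5 values.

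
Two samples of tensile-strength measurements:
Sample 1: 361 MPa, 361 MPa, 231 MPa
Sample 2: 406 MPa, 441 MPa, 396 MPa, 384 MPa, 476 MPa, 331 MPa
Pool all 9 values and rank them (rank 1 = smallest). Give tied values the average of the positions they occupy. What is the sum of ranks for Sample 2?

Sorted (ascending): 231, 331, 361, 361, 384, 396, 406, 441, 476
The 2 values of 361 occupy positions 3–4 → average rank (3+4)/2 = 3.5.
Sample 2 values → pooled ranks: 406→7, 441→8, 396→6, 384→5, 476→9, 331→2
Rank sum = 7 + 8 + 6 + 5 + 9 + 2 = 37

37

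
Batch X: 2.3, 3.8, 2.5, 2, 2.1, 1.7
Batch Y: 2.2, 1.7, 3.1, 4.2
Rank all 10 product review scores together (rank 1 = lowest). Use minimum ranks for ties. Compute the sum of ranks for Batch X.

Sorted (ascending): 1.7, 1.7, 2, 2.1, 2.2, 2.3, 2.5, 3.1, 3.8, 4.2
The 2 values of 1.7 occupy positions 1–2 → each gets rank 1.
Batch X values → pooled ranks: 2.3→6, 3.8→9, 2.5→7, 2→3, 2.1→4, 1.7→1
Rank sum = 6 + 9 + 7 + 3 + 4 + 1 = 30

30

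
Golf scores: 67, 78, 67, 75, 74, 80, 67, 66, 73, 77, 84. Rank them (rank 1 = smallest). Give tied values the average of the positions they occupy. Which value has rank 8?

Sorted (ascending): 66, 67, 67, 67, 73, 74, 75, 77, 78, 80, 84
The 3 values of 67 occupy positions 2–4 → average rank 3.
Rank 8 → value 77.

77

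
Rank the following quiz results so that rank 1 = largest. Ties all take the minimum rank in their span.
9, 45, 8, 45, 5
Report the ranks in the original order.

3, 1, 4, 1, 5

Sorted (descending): 45, 45, 9, 8, 5
The 2 values of 45 occupy positions 1–2 → each gets rank 1.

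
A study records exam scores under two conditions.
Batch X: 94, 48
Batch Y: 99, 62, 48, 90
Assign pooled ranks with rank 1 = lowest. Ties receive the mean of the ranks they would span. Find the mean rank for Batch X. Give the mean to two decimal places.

3.25

Sorted (ascending): 48, 48, 62, 90, 94, 99
The 2 values of 48 occupy positions 1–2 → average rank (1+2)/2 = 1.5.
Batch X values → pooled ranks: 94→5, 48→1.5
Mean rank = (5 + 1.5) / 2 = 3.25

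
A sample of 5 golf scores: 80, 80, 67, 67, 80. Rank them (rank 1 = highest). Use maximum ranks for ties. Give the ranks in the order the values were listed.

3, 3, 5, 5, 3

Sorted (descending): 80, 80, 80, 67, 67
The 3 values of 80 occupy positions 1–3 → each gets rank 3.
The 2 values of 67 occupy positions 4–5 → each gets rank 5.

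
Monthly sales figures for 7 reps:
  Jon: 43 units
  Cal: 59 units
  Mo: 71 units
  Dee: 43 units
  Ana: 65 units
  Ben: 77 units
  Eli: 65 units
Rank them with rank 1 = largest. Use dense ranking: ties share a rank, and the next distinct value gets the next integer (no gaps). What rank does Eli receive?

3

Sorted (descending): 77, 71, 65, 65, 59, 43, 43
The 2 values of 65 share dense rank 3.
The 2 values of 43 share dense rank 5.
Remaining distinct values take the next consecutive integers.
Eli has value 65 units → rank 3.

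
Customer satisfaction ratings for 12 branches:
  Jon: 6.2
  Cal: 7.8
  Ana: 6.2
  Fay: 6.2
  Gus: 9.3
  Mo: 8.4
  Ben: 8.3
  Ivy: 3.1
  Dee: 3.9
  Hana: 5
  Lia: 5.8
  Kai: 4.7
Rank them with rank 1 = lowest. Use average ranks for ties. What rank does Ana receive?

7

Sorted (ascending): 3.1, 3.9, 4.7, 5, 5.8, 6.2, 6.2, 6.2, 7.8, 8.3, 8.4, 9.3
The 3 values of 6.2 occupy positions 6–8 → average rank 7.
Ana has value 6.2 → rank 7.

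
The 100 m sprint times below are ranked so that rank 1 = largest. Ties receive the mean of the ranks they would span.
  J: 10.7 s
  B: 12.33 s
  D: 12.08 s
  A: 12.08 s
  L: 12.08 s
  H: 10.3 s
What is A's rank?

Sorted (descending): 12.33, 12.08, 12.08, 12.08, 10.7, 10.3
The 3 values of 12.08 occupy positions 2–4 → average rank 3.
A has value 12.08 s → rank 3.

3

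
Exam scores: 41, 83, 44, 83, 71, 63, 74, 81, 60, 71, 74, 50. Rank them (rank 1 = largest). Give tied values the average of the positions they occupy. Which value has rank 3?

81

Sorted (descending): 83, 83, 81, 74, 74, 71, 71, 63, 60, 50, 44, 41
The 2 values of 83 occupy positions 1–2 → average rank (1+2)/2 = 1.5.
The 2 values of 74 occupy positions 4–5 → average rank (4+5)/2 = 4.5.
The 2 values of 71 occupy positions 6–7 → average rank (6+7)/2 = 6.5.
Rank 3 → value 81.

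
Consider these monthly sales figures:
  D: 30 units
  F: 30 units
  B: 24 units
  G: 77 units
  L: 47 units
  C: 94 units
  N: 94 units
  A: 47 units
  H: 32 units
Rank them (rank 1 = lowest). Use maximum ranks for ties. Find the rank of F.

3

Sorted (ascending): 24, 30, 30, 32, 47, 47, 77, 94, 94
The 2 values of 30 occupy positions 2–3 → each gets rank 3.
The 2 values of 47 occupy positions 5–6 → each gets rank 6.
The 2 values of 94 occupy positions 8–9 → each gets rank 9.
F has value 30 units → rank 3.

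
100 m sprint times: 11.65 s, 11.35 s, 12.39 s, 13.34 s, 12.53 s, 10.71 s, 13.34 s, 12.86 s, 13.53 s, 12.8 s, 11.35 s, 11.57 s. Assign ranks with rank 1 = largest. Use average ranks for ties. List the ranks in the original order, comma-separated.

Sorted (descending): 13.53, 13.34, 13.34, 12.86, 12.8, 12.53, 12.39, 11.65, 11.57, 11.35, 11.35, 10.71
The 2 values of 13.34 occupy positions 2–3 → average rank (2+3)/2 = 2.5.
The 2 values of 11.35 occupy positions 10–11 → average rank (10+11)/2 = 10.5.

8, 10.5, 7, 2.5, 6, 12, 2.5, 4, 1, 5, 10.5, 9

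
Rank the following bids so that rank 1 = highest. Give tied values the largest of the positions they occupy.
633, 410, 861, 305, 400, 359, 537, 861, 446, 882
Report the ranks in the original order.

4, 7, 3, 10, 8, 9, 5, 3, 6, 1

Sorted (descending): 882, 861, 861, 633, 537, 446, 410, 400, 359, 305
The 2 values of 861 occupy positions 2–3 → each gets rank 3.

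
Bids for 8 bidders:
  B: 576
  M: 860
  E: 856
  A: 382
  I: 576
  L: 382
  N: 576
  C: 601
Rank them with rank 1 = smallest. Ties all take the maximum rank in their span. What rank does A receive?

2

Sorted (ascending): 382, 382, 576, 576, 576, 601, 856, 860
The 2 values of 382 occupy positions 1–2 → each gets rank 2.
The 3 values of 576 occupy positions 3–5 → each gets rank 5.
A has value 382 → rank 2.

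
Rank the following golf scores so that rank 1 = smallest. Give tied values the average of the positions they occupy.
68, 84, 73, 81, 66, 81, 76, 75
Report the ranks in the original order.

2, 8, 3, 6.5, 1, 6.5, 5, 4

Sorted (ascending): 66, 68, 73, 75, 76, 81, 81, 84
The 2 values of 81 occupy positions 6–7 → average rank (6+7)/2 = 6.5.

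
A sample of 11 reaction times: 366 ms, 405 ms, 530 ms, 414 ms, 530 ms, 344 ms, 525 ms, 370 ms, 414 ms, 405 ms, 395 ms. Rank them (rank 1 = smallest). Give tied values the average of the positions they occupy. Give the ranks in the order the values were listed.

Sorted (ascending): 344, 366, 370, 395, 405, 405, 414, 414, 525, 530, 530
The 2 values of 405 occupy positions 5–6 → average rank (5+6)/2 = 5.5.
The 2 values of 414 occupy positions 7–8 → average rank (7+8)/2 = 7.5.
The 2 values of 530 occupy positions 10–11 → average rank (10+11)/2 = 10.5.

2, 5.5, 10.5, 7.5, 10.5, 1, 9, 3, 7.5, 5.5, 4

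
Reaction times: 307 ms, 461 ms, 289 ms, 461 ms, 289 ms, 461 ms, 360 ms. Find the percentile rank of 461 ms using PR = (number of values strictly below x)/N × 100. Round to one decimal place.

N = 7.
Strictly below 461: 4. Equal to 461: 3.
PR = 4/7 × 100 = 57.1

57.1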